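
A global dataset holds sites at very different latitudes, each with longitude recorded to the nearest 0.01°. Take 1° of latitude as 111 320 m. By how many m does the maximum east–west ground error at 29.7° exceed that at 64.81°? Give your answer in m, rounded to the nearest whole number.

Rounding to 2 decimal places leaves the longitude within ±0.005° of the true value.
Error at 29.7° = 0.005° × 111320 × cos 29.7° ≈ 556.6 × 0.8686 = 483.48 m.
At 64.81°: 0.005° × 111320 × cos 64.81° = 0.005 × 111320 × 0.4256 ≈ 236.9 m.
So the lower-latitude error exceeds the higher by 483.48 − 236.9 = 246.58 m.

247 m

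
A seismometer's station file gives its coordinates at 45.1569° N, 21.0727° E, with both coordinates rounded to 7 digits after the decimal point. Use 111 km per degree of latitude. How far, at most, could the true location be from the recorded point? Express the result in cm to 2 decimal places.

Rounding to 7 decimal places leaves each coordinate within ±5e-08° of the true value.
Latitude error → 5e-08 × 111000 = 0.00555 m along the meridian.
Longitude error → 5e-08 × 111000 × cos 45.1569° = 5e-08 × 111000 × 0.7052 ≈ 0.00391368 m.
Worst case both components are at the extreme and orthogonal: √(0.00555² + 0.00391368²) ≈ 0.00679113 m.
That is 0.00679113 m = 0.67911 cm.

0.68 cm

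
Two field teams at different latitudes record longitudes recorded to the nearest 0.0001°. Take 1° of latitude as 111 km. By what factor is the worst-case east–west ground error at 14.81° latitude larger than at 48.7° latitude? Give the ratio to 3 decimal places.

1.465

Rounding to 4 decimal places leaves the longitude within ±5e-05° of the true value.
Error at 14.81° = 5e-05° × 111000 × cos 14.81° ≈ 5.55 × 0.9668 = 5.3656 m.
At 48.7°: 5e-05° × 111000 × cos 48.7° = 5e-05 × 111000 × 0.6600 ≈ 3.663 m.
Ratio: 5.3656 / 3.663 = cos 14.81° / cos 48.7° ≈ 1.4648.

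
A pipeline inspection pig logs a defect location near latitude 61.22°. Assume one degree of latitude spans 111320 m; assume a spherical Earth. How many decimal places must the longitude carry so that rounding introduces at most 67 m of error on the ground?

At 61.22° one degree of longitude covers 111320 × cos 61.22° ≈ 111320 × 0.4814 ≈ 53594.8 m.
With N decimal places the half-ulp bound is 0.5·10⁻ᴺ°, or 0.5·10⁻ᴺ × 53594.8 m on the ground.
Need 0.5 × 53594.8 × 10⁻ᴺ ≤ 67 → 10⁻ᴺ ≤ 2.500e-03, so N ≥ 2.60.
N = 2 would give 268 m (too coarse); N = 3 gives 26.8 m ≤ 67 m.

3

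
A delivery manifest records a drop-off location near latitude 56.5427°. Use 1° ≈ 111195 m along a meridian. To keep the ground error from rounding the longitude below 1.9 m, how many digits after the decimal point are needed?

5 decimal places

At 56.5427° one degree of longitude covers 111195 × cos 56.5427° ≈ 111195 × 0.5513 ≈ 61303.5 m.
With N decimal places the half-ulp bound is 0.5·10⁻ᴺ°, or 0.5·10⁻ᴺ × 61303.5 m on the ground.
Setting 30651.8 × 10⁻ᴺ ≤ 1.9 gives 10ᴺ ≥ 1.613e+04, i.e. N ≥ 4.21.
So 5 decimal places suffice (0.307 m); 4 would allow up to 3.07 m.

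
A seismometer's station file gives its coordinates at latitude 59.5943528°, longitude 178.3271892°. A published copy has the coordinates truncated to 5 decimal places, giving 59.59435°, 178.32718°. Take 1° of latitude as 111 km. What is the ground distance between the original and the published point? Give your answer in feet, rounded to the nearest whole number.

Δlat = 59.5943528 − 59.59435 = +0.0000028°; Δlon = 178.3271892 − 178.32718 = +0.0000092°.
North–south shift: 0.0000028 × 111000 = 0.3108 m.
East–west at this latitude: 0.0000092° × 111000 × cos 59.5943° ≈ 0.0000092 × 56179.2 = 0.516849 m.
Distance: √(0.3108² + 0.516849²) ≈ 0.6031 m.
In feet: 0.6031 m ÷ 0.3048 ≈ 1.9787 ft.

2 feet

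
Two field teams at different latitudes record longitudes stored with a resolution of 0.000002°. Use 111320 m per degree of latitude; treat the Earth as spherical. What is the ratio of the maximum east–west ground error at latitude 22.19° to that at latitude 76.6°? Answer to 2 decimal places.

With a 0.000002° grid the true value lies within half a step, ±0.000002°/2 = ±1e-06°, of the stored one.
At 22.19°: 1e-06° × 111320 × cos 22.19° = 1e-06 × 111320 × 0.9259 ≈ 0.10308 m.
Error at 76.6° = 1e-06° × 111320 × cos 76.6° ≈ 0.11132 × 0.2317 = 0.025798 m.
The ratio reduces to cos 22.19° / cos 76.6° = 0.9259/0.2317 ≈ 3.9954.

4.00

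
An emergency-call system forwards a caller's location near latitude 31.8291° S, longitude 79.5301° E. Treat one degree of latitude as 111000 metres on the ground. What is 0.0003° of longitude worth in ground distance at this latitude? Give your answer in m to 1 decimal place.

28.3 m

At 31.8291° a degree of longitude is 111000 × cos 31.8291° ≈ 94308.4 m, so 0.0003° corresponds to 28.2925 m.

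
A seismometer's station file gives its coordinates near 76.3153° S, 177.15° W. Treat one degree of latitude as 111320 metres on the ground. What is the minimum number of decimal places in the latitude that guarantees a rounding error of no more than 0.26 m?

One degree of latitude covers 111320 m.
Rounding to N decimal places gives at most 0.5 × 10⁻ᴺ degrees of error, i.e. 0.5 × 10⁻ᴺ × 111320 m.
Need 0.5 × 111320 × 10⁻ᴺ ≤ 0.26 → 10⁻ᴺ ≤ 4.671e-06, so N ≥ 5.33.
So 6 decimal places suffice (0.0557 m); 5 would allow up to 0.557 m.

6 decimal places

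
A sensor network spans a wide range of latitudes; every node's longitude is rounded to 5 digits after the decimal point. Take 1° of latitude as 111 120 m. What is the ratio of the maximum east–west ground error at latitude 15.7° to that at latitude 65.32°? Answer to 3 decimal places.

2.306

Rounding to 5 decimal places leaves the longitude within ±5e-06° of the true value.
Error at 15.7° = 5e-06° × 111120 × cos 15.7° ≈ 0.5556 × 0.9627 = 0.53487 m.
At 65.32°: 5e-06° × 111120 × cos 65.32° = 5e-06 × 111120 × 0.4175 ≈ 0.23199 m.
The ratio reduces to cos 15.7° / cos 65.32° = 0.9627/0.4175 ≈ 2.3056.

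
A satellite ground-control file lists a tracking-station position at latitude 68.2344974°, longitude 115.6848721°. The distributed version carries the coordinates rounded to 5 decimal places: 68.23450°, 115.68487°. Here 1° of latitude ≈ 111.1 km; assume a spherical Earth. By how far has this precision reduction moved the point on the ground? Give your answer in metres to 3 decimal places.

The latitude changed by -0.0000026° and the longitude by +0.0000021°.
N–S: -0.0000026° × 111100 m/° = -0.28886 m.
E–W at 68.2345°: 0.0000021° × 111100 × cos 68.2345° = 0.0000021 × 111100 × 0.3708 ≈ 0.0865134 m.
Distance: √(0.28886² + 0.0865134²) ≈ 0.301537 m.

0.302 metres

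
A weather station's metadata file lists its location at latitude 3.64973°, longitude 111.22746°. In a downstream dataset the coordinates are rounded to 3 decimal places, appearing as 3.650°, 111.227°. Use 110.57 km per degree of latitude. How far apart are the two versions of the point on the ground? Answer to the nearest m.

59 m

The latitude changed by -0.00027° and the longitude by +0.00046°.
North–south shift: -0.00027 × 110570 = -29.8539 m.
East–west at this latitude: 0.00046° × 110570 × cos 3.65° ≈ 0.00046 × 110346 = 50.759 m.
Distance: √(29.8539² + 50.759²) ≈ 58.8875 m.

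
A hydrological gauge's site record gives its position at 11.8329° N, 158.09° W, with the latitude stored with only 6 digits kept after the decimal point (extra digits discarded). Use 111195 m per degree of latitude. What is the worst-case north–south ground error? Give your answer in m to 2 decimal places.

Truncating at 6 decimal places can drop up to a full unit in the last place, so the latitude may be off by as much as 1e-06°.
North–south distance: 1e-06° × 111195 m/° = 0.111195 m.

0.11 m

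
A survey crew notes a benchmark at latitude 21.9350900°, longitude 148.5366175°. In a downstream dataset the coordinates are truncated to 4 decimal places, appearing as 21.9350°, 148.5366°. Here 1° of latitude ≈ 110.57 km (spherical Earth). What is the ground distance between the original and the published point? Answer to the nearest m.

Δlat = 21.9350900 − 21.9350 = +0.0000900°; Δlon = 148.5366175 − 148.5366 = +0.0000175°.
N–S: 0.0000900° × 110570 m/° = 9.9513 m.
East–west at this latitude: 0.0000175° × 110570 × cos 21.935° ≈ 0.0000175 × 102566 = 1.7949 m.
Hypotenuse of the two orthogonal shifts: √(9.9513² + 1.7949²) = 10.1119 m.

10 m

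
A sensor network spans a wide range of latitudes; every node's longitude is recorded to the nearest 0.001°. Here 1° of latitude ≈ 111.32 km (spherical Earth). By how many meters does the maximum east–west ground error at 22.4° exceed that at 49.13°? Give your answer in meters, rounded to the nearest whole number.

Rounding to 3 decimal places leaves the longitude within ±0.0005° of the true value.
At 22.4°: 0.0005° × 111320 × cos 22.4° = 0.0005 × 111320 × 0.9245 ≈ 51.46 m.
At 49.13°: 0.0005° × 111320 × cos 49.13° = 0.0005 × 111320 × 0.6543 ≈ 36.421 m.
So the lower-latitude error exceeds the higher by 51.46 − 36.421 = 15.039 m.

15 meters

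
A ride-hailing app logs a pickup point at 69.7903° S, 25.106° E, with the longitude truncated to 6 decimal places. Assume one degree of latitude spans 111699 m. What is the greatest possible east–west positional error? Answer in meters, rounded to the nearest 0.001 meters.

0.039 meters

Truncating at 6 decimal places can drop up to a full unit in the last place, so the longitude may be off by as much as 1e-06°.
One degree of longitude at 69.7903° is 111699 × cos 69.7903° ≈ 111699 × 0.3455 = 38587.2 m.
So at most 1e-06° × 38587.2 ≈ 0.0385872 m east–west.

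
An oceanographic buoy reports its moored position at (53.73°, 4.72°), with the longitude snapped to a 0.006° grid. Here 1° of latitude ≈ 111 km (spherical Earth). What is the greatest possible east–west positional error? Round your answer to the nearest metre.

With a 0.006° grid the true value lies within half a step, ±0.006°/2 = ±0.003°, of the stored one.
One degree of longitude at 53.73° is 111000 × cos 53.73° ≈ 111000 × 0.5916 = 65666.6 m.
So at most 0.003° × 65666.6 ≈ 197 m east–west.

197 metres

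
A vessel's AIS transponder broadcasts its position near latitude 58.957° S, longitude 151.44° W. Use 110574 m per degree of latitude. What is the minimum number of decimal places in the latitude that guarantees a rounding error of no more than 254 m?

One degree of latitude covers 110574 m.
With N decimal places the half-ulp bound is 0.5·10⁻ᴺ°, or 0.5·10⁻ᴺ × 110574 m on the ground.
Need 0.5 × 110574 × 10⁻ᴺ ≤ 254 → 10⁻ᴺ ≤ 4.594e-03, so N ≥ 2.34.
N = 2 would give 553 m (too coarse); N = 3 gives 55.3 m ≤ 254 m.

3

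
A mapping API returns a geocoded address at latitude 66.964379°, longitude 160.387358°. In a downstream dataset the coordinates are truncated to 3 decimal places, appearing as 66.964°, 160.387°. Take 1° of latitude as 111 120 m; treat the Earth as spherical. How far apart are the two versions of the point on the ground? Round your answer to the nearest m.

45 m

Δlat = 66.964379 − 66.964 = +0.000379°; Δlon = 160.387358 − 160.387 = +0.000358°.
North–south shift: 0.000379 × 111120 = 42.1145 m.
E–W at 66.964°: 0.000358° × 111120 × cos 66.964° = 0.000358 × 111120 × 0.3913 ≈ 15.5667 m.
Hypotenuse of the two orthogonal shifts: √(42.1145² + 15.5667²) = 44.8993 m.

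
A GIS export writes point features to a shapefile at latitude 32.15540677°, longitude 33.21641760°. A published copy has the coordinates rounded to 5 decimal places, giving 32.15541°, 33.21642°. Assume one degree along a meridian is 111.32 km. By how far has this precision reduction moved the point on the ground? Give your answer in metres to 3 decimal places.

Δlat = 32.15540677 − 32.15541 = -0.00000323°; Δlon = 33.21641760 − 33.21642 = -0.00000240°.
N–S: -0.00000323° × 111320 m/° = -0.359564 m.
E–W at 32.1554°: -0.00000240° × 111320 × cos 32.1554° = -0.00000240 × 111320 × 0.8466 ≈ -0.226186 m.
Distance: √(0.359564² + 0.226186²) ≈ 0.42479 m.

0.425 metres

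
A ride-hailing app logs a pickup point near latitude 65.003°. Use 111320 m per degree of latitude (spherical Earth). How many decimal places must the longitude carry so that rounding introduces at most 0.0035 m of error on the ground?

At 65.003° one degree of longitude covers 111320 × cos 65.003° ≈ 111320 × 0.4226 ≈ 47040.6 m.
Rounding to N decimal places gives at most 0.5 × 10⁻ᴺ degrees of error, i.e. 0.5 × 10⁻ᴺ × 47040.6 m.
Need 0.5 × 47040.6 × 10⁻ᴺ ≤ 0.0035 → 10⁻ᴺ ≤ 1.488e-07, so N ≥ 6.83.
N = 6 would give 0.0235 m (too coarse); N = 7 gives 0.00235 m ≤ 0.0035 m.

7 decimal places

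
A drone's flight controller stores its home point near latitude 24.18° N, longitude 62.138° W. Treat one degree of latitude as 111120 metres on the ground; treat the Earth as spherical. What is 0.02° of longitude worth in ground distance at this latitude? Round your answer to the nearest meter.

One degree of longitude here spans 111120 × cos 24.18° = 111120 × 0.9123 ≈ 101371 m; 0.02° of that is 2027.41 m.

2027 meters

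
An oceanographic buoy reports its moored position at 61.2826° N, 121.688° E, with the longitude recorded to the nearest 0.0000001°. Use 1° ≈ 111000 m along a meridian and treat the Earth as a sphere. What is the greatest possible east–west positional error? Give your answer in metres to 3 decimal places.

0.003 metres

Rounding to 7 decimal places leaves the longitude within ±5e-08° of the true value.
Parallels shrink by cos φ, so at 61.2826° a degree of longitude is 111000 × 0.4805 ≈ 53334.4 m.
East–west error: 5e-08° × 53334.4 m/° ≈ 0.00266672 m.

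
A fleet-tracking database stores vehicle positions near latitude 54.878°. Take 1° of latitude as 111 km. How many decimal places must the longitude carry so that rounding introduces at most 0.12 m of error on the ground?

At 54.878° one degree of longitude covers 111000 × cos 54.878° ≈ 111000 × 0.5753 ≈ 63860.4 m.
Rounding to N decimal places gives at most 0.5 × 10⁻ᴺ degrees of error, i.e. 0.5 × 10⁻ᴺ × 63860.4 m.
Need 0.5 × 63860.4 × 10⁻ᴺ ≤ 0.12 → 10⁻ᴺ ≤ 3.758e-06, so N ≥ 5.43.
At 5 places the error can reach 0.319 m, but 6 places keeps it to 0.0319 m.

6 decimal places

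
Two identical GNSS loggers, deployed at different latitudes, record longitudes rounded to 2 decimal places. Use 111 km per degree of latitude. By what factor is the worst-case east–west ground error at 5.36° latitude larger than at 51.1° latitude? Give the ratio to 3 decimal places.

1.585

Rounding to 2 decimal places leaves the longitude within ±0.005° of the true value.
Error at 5.36° = 0.005° × 111000 × cos 5.36° ≈ 555 × 0.9956 = 552.57 m.
At 51.1°: 0.005° × 111000 × cos 51.1° = 0.005 × 111000 × 0.6280 ≈ 348.52 m.
Ratio: 552.57 / 348.52 = cos 5.36° / cos 51.1° ≈ 1.5855.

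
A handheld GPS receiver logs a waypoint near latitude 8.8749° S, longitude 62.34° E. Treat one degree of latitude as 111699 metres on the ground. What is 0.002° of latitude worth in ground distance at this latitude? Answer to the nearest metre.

0.002° × 111699 m/° = 223.398 m.

223 metres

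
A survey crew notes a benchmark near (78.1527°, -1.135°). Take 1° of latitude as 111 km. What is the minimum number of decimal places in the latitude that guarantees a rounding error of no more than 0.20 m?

One degree of latitude covers 111000 m.
With N decimal places the half-ulp bound is 0.5·10⁻ᴺ°, or 0.5·10⁻ᴺ × 111000 m on the ground.
Setting 55500 × 10⁻ᴺ ≤ 0.20 gives 10ᴺ ≥ 2.775e+05, i.e. N ≥ 5.44.
N = 5 would give 0.555 m (too coarse); N = 6 gives 0.0555 m ≤ 0.20 m.

6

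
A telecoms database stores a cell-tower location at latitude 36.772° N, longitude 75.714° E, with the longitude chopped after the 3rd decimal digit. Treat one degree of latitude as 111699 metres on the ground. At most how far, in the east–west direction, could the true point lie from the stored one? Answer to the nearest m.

89 m

Truncating at 3 decimal places can drop up to a full unit in the last place, so the longitude may be off by as much as 0.001°.
Parallels shrink by cos φ, so at 36.772° a degree of longitude is 111699 × 0.8010 ≈ 89473.6 m.
So at most 0.001° × 89473.6 ≈ 89.4736 m east–west.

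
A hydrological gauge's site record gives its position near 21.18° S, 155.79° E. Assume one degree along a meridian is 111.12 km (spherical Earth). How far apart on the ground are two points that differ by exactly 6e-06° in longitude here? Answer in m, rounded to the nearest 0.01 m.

0.62 m

At 21.18° a degree of longitude is 111120 × cos 21.18° ≈ 103614 m, so 6e-06° corresponds to 0.621683 m.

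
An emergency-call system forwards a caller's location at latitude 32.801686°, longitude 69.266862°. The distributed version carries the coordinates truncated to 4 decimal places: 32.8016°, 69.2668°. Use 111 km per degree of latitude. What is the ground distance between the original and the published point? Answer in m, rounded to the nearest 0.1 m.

Δlat = 32.801686 − 32.8016 = +0.000086°; Δlon = 69.266862 − 69.2668 = +0.000062°.
N–S: 0.000086° × 111000 m/° = 9.546 m.
E–W at 32.8016°: 0.000062° × 111000 × cos 32.8016° = 0.000062 × 111000 × 0.8406 ≈ 5.78468 m.
Combined displacement = (9.546² + 5.78468²)^½ ≈ 11.1619 m.

11.2 m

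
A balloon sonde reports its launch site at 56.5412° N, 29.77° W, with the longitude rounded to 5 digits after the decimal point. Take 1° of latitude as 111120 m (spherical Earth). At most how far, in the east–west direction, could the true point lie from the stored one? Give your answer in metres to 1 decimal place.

Rounding to 5 decimal places leaves the longitude within ±5e-06° of the true value.
One degree of longitude at 56.5412° is 111120 × cos 56.5412° ≈ 111120 × 0.5513 = 61264.6 m.
Maximum E–W displacement: 5e-06 × 61264.6 = 0.306323 m.

0.3 metres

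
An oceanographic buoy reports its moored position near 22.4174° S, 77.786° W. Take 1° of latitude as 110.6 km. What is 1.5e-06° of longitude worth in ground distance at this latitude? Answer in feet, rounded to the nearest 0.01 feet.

0.50 feet

At 22.4174° a degree of longitude is 110600 × cos 22.4174° ≈ 102242 m, so 1.5e-06° corresponds to 0.153363 m.
In feet: 0.153363 m ÷ 0.3048 ≈ 0.50316 ft.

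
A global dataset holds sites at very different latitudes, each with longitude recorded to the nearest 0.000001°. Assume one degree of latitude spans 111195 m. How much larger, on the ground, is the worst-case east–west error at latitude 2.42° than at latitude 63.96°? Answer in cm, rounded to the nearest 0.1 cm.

Rounding to 6 decimal places leaves the longitude within ±5e-07° of the true value.
Error at 2.42° = 5e-07° × 111195 × cos 2.42° ≈ 0.055597 × 0.9991 = 0.055548 m.
Error at 63.96° = 5e-07° × 111195 × cos 63.96° ≈ 0.055597 × 0.4390 = 0.024407 m.
So the lower-latitude error exceeds the higher by 0.055548 − 0.024407 = 0.031141 m.
That is 0.0311407 m = 3.1141 cm.

3.1 cm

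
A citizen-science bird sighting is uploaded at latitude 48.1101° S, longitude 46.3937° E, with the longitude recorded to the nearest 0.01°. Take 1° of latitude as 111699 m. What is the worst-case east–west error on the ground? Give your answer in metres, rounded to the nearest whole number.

Rounding to 2 decimal places leaves the longitude within ±0.005° of the true value.
At latitude 48.1101° a degree of longitude spans 111699 m × cos 48.1101° = 111699 × 0.6677 ≈ 74581.6 m.
East–west error: 0.005° × 74581.6 m/° ≈ 372.908 m.

373 metres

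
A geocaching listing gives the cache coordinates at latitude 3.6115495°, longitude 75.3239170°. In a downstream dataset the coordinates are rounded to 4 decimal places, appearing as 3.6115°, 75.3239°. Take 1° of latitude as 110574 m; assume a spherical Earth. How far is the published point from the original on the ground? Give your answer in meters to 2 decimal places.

5.79 meters

Δlat = 3.6115495 − 3.6115 = +0.0000495°; Δlon = 75.3239170 − 75.3239 = +0.0000170°.
North–south shift: 0.0000495 × 110574 = 5.47341 m.
East–west at this latitude: 0.0000170° × 110574 × cos 3.6115° ≈ 0.0000170 × 110354 = 1.87602 m.
Hypotenuse of the two orthogonal shifts: √(5.47341² + 1.87602²) = 5.78599 m.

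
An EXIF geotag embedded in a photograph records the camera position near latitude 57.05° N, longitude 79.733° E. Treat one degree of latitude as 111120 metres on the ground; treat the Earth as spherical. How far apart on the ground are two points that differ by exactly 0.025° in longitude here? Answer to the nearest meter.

1511 meters

At 57.05° a degree of longitude is 111120 × cos 57.05° ≈ 60438.9 m, so 0.025° corresponds to 1510.97 m.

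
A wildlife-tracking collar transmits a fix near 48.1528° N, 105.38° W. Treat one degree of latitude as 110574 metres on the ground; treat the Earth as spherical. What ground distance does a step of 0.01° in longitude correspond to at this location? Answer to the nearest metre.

0.01° of longitude at 48.1528° is 0.01 × 110574 × cos 48.1528° ≈ 0.01 × 73769 = 737.69 m.

738 metres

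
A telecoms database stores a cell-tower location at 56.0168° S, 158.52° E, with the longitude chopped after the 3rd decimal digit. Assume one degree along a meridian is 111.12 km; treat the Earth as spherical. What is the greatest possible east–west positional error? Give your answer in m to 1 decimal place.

Truncating at 3 decimal places can drop up to a full unit in the last place, so the longitude may be off by as much as 0.001°.
Parallels shrink by cos φ, so at 56.0168° a degree of longitude is 111120 × 0.5589 ≈ 62110.5 m.
Maximum E–W displacement: 0.001 × 62110.5 = 62.1105 m.

62.1 m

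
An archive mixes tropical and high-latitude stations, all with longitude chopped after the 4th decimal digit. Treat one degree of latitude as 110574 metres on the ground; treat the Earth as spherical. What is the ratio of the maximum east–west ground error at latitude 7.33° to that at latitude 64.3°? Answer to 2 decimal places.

Truncating at 4 decimal places can drop up to a full unit in the last place, so the longitude may be off by as much as 0.0001°.
Error at 7.33° = 0.0001° × 110574 × cos 7.33° ≈ 11.057 × 0.9918 = 10.967 m.
Error at 64.3° = 0.0001° × 110574 × cos 64.3° ≈ 11.057 × 0.4337 = 4.7951 m.
Ratio: 10.967 / 4.7951 = cos 7.33° / cos 64.3° ≈ 2.2871.

2.29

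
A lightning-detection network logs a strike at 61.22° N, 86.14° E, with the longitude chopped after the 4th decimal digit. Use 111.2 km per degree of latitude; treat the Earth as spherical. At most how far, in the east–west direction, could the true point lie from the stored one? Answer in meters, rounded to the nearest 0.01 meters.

5.35 meters

Truncating at 4 decimal places can drop up to a full unit in the last place, so the longitude may be off by as much as 0.0001°.
One degree of longitude at 61.22° is 111200 × cos 61.22° ≈ 111200 × 0.4814 = 53537 m.
Maximum E–W displacement: 0.0001 × 53537 = 5.3537 m.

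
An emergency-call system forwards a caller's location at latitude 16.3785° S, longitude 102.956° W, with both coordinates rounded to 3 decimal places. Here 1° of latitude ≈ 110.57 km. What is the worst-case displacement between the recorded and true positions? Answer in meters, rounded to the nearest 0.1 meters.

Rounding to 3 decimal places leaves each coordinate within ±0.0005° of the true value.
N–S: 0.0005° × 110570 m/° = 55.285 m.
East–west component at 16.3785°: 0.0005° × 110570 × cos 16.3785° ≈ 0.0005 × 106083 ≈ 53.0415 m.
Combining orthogonally: (55.285² + 53.0415²)^½ ≈ 76.6148 m.

76.6 meters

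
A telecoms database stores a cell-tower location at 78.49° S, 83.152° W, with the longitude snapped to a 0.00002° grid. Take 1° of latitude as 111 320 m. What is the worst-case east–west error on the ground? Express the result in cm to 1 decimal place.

With a 0.00002° grid the true value lies within half a step, ±0.00002°/2 = ±1e-05°, of the stored one.
At latitude 78.49° a degree of longitude spans 111320 m × cos 78.49° = 111320 × 0.1995 ≈ 22212.7 m.
East–west error: 1e-05° × 22212.7 m/° ≈ 0.222127 m.
That is 0.222127 m = 22.213 cm.

22.2 cm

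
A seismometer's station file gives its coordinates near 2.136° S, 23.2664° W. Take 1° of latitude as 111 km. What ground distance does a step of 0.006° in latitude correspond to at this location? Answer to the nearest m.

666 m

0.006° × 111000 m/° = 666 m.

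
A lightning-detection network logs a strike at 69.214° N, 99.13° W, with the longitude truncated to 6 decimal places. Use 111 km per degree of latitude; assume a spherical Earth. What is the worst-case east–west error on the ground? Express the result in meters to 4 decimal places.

0.0394 meters

Truncating at 6 decimal places can drop up to a full unit in the last place, so the longitude may be off by as much as 1e-06°.
One degree of longitude at 69.214° is 111000 × cos 69.214° ≈ 111000 × 0.3549 = 39391.5 m.
Maximum E–W displacement: 1e-06 × 39391.5 = 0.0393915 m.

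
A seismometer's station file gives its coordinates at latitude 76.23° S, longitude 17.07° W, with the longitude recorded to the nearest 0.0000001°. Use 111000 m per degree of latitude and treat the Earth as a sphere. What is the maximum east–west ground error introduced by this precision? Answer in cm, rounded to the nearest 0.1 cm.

Rounding to 7 decimal places leaves the longitude within ±5e-08° of the true value.
At latitude 76.23° a degree of longitude spans 111000 m × cos 76.23° = 111000 × 0.2380 ≈ 26420.8 m.
Maximum E–W displacement: 5e-08 × 26420.8 = 0.00132104 m.
That is 0.00132104 m = 0.1321 cm.

0.1 cm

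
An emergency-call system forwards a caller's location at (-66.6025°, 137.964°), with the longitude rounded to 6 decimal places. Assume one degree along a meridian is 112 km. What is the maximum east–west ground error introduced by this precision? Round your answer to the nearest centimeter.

2 centimeters

Rounding to 6 decimal places leaves the longitude within ±5e-07° of the true value.
Parallels shrink by cos φ, so at 66.6025° a degree of longitude is 112000 × 0.3971 ≈ 44476.1 m.
So at most 5e-07° × 44476.1 ≈ 0.022238 m east–west.
That is 0.022238 m = 2.2238 cm.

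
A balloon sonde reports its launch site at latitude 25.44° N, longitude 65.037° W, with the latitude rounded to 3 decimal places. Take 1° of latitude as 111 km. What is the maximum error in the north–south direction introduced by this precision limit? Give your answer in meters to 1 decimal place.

Rounding to 3 decimal places leaves the latitude within ±0.0005° of the true value.
Along the meridian that is 0.0005° × 111000 m/° = 55.5 m.

55.5 meters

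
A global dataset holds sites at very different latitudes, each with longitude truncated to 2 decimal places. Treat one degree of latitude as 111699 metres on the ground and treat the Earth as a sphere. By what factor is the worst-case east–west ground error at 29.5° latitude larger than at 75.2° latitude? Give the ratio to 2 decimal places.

Truncating at 2 decimal places can drop up to a full unit in the last place, so the longitude may be off by as much as 0.01°.
At 29.5°: 0.01° × 111699 × cos 29.5° = 0.01 × 111699 × 0.8704 ≈ 972.18 m.
At 75.2°: 0.01° × 111699 × cos 75.2° = 0.01 × 111699 × 0.2554 ≈ 285.33 m.
The ratio reduces to cos 29.5° / cos 75.2° = 0.8704/0.2554 ≈ 3.4072.

3.41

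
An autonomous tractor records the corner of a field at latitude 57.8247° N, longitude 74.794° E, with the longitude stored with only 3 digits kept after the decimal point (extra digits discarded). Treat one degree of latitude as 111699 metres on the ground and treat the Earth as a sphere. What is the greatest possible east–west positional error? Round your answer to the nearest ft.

195 ft

Truncating at 3 decimal places can drop up to a full unit in the last place, so the longitude may be off by as much as 0.001°.
One degree of longitude at 57.8247° is 111699 × cos 57.8247° ≈ 111699 × 0.5325 = 59481 m.
Maximum E–W displacement: 0.001 × 59481 = 59.481 m.
Converting: 59.481 m × 3.2808 ft/m ≈ 195.15 ft.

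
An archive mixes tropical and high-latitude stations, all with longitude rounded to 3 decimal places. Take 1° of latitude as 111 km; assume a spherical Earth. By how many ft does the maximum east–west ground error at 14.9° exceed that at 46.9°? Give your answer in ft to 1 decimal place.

51.5 ft

Rounding to 3 decimal places leaves the longitude within ±0.0005° of the true value.
Error at 14.9° = 0.0005° × 111000 × cos 14.9° ≈ 55.5 × 0.9664 = 53.634 m.
Error at 46.9° = 0.0005° × 111000 × cos 46.9° ≈ 55.5 × 0.6833 = 37.922 m.
So the lower-latitude error exceeds the higher by 53.634 − 37.922 = 15.712 m.
Converting: 15.7122 m × 3.2808 ft/m ≈ 51.549 ft.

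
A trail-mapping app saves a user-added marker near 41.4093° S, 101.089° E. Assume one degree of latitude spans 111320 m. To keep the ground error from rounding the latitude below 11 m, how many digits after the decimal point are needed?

4 decimal places

One degree of latitude covers 111320 m.
Rounding to N decimal places gives at most 0.5 × 10⁻ᴺ degrees of error, i.e. 0.5 × 10⁻ᴺ × 111320 m.
Need 0.5 × 111320 × 10⁻ᴺ ≤ 11 → 10⁻ᴺ ≤ 1.976e-04, so N ≥ 3.70.
N = 3 would give 55.7 m (too coarse); N = 4 gives 5.57 m ≤ 11 m.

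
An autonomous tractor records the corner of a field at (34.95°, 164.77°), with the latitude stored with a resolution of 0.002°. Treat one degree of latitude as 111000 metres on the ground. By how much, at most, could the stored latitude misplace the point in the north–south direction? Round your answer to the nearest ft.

364 ft

With a 0.002° grid the true value lies within half a step, ±0.002°/2 = ±0.001°, of the stored one.
North–south distance: 0.001° × 111000 m/° = 111 m.
Converting: 111 m × 3.2808 ft/m ≈ 364.17 ft.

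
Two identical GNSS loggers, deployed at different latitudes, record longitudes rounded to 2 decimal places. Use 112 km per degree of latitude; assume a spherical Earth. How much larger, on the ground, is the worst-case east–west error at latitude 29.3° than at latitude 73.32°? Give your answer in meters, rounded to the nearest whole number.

Rounding to 2 decimal places leaves the longitude within ±0.005° of the true value.
Error at 29.3° = 0.005° × 112000 × cos 29.3° ≈ 560 × 0.8721 = 488.36 m.
At 73.32°: 0.005° × 112000 × cos 73.32° = 0.005 × 112000 × 0.2870 ≈ 160.73 m.
Difference: 488.36 − 160.73 = 327.62 m.

328 meters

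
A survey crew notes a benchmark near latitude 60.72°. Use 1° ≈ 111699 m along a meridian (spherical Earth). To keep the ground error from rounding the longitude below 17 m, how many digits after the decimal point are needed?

4 decimal places

At 60.72° one degree of longitude covers 111699 × cos 60.72° ≈ 111699 × 0.4891 ≈ 54629.5 m.
With N decimal places the half-ulp bound is 0.5·10⁻ᴺ°, or 0.5·10⁻ᴺ × 54629.5 m on the ground.
Need 0.5 × 54629.5 × 10⁻ᴺ ≤ 17 → 10⁻ᴺ ≤ 6.224e-04, so N ≥ 3.21.
At 3 places the error can reach 27.3 m, but 4 places keeps it to 2.73 m.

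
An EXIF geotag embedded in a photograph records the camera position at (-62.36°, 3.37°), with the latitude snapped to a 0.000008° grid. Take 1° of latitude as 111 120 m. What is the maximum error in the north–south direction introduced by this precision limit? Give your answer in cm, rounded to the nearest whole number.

With a 0.000008° grid the true value lies within half a step, ±0.000008°/2 = ±4e-06°, of the stored one.
So the N–S error is at most 4e-06 × 111120 = 0.44448 m.
That is 0.44448 m = 44.448 cm.

44 cm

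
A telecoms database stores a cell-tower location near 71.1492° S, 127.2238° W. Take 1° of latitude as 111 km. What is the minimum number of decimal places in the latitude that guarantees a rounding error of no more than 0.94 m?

One degree of latitude covers 111000 m.
N decimal places → at most half a unit in the last place, 0.5 × 10⁻ᴺ° = 111000/2 × 10⁻ᴺ m.
Need 0.5 × 111000 × 10⁻ᴺ ≤ 0.94 → 10⁻ᴺ ≤ 1.694e-05, so N ≥ 4.77.
So 5 decimal places suffice (0.555 m); 4 would allow up to 5.55 m.

5 decimal places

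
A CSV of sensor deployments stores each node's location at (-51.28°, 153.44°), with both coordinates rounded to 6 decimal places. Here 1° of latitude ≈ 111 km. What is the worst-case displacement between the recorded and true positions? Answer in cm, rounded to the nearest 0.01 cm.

Rounding to 6 decimal places leaves each coordinate within ±5e-07° of the true value.
North–south component: 5e-07° × 111000 = 0.0555 m.
E–W at 51.28°: 5e-07° × 111000 × cos 51.28° = 5e-07 × 111000 × 0.6255 ≈ 0.0347161 m.
Worst case both components are at the extreme and orthogonal: √(0.0555² + 0.0347161²) ≈ 0.0654634 m.
That is 0.0654634 m = 6.5463 cm.

6.55 cm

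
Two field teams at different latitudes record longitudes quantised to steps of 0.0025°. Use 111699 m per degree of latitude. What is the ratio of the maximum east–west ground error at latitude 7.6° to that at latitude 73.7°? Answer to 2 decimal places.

3.53

With a 0.0025° grid the true value lies within half a step, ±0.0025°/2 = ±0.00125°, of the stored one.
Error at 7.6° = 0.00125° × 111699 × cos 7.6° ≈ 139.62 × 0.9912 = 138.4 m.
At 73.7°: 0.00125° × 111699 × cos 73.7° = 0.00125 × 111699 × 0.2807 ≈ 39.188 m.
Ratio: 138.4 / 39.188 = cos 7.6° / cos 73.7° ≈ 3.5316.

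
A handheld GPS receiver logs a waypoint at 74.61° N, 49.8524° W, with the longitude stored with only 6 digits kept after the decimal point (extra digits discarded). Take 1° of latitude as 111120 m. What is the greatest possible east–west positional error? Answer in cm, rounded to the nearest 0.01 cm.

2.95 cm

Truncating at 6 decimal places can drop up to a full unit in the last place, so the longitude may be off by as much as 1e-06°.
Parallels shrink by cos φ, so at 74.61° a degree of longitude is 111120 × 0.2654 ≈ 29489.9 m.
Maximum E–W displacement: 1e-06 × 29489.9 = 0.0294899 m.
That is 0.0294899 m = 2.949 cm.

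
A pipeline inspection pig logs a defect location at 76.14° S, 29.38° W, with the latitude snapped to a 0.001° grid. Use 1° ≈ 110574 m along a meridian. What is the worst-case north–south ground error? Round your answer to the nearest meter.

55 meters

With a 0.001° grid the true value lies within half a step, ±0.001°/2 = ±0.0005°, of the stored one.
Along the meridian that is 0.0005° × 110574 m/° = 55.287 m.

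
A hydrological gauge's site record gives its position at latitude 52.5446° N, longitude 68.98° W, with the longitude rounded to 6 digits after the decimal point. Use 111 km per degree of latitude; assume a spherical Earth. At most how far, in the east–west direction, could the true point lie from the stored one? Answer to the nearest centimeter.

3 centimeters

Rounding to 6 decimal places leaves the longitude within ±5e-07° of the true value.
At latitude 52.5446° a degree of longitude spans 111000 m × cos 52.5446° = 111000 × 0.6081 ≈ 67503.9 m.
East–west error: 5e-07° × 67503.9 m/° ≈ 0.033752 m.
That is 0.033752 m = 3.3752 cm.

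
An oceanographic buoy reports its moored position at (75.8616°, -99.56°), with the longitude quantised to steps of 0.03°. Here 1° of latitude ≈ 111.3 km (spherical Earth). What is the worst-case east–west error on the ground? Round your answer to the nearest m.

With a 0.03° grid the true value lies within half a step, ±0.03°/2 = ±0.015°, of the stored one.
At latitude 75.8616° a degree of longitude spans 111300 m × cos 75.8616° = 111300 × 0.2443 ≈ 27186.7 m.
East–west error: 0.015° × 27186.7 m/° ≈ 407.8 m.

408 m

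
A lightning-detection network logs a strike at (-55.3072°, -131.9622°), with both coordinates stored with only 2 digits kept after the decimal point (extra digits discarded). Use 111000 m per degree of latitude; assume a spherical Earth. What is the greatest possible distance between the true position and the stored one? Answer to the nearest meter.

Truncating at 2 decimal places can drop up to a full unit in the last place, so each coordinate may be off by as much as 0.01°.
Latitude error → 0.01 × 111000 = 1110 m along the meridian.
E–W at 55.3072°: 0.01° × 111000 × cos 55.3072° = 0.01 × 111000 × 0.5692 ≈ 631.786 m.
The two errors are perpendicular, so the maximum displacement is √(1110² + 631.786²) ≈ 1277.21 m.

1277 meters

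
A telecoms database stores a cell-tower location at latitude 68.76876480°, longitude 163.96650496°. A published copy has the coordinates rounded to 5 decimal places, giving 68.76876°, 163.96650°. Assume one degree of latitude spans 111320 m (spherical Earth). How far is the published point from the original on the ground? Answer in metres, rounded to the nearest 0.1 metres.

Δlat = 68.76876480 − 68.76876 = +0.00000480°; Δlon = 163.96650496 − 163.96650 = +0.00000496°.
North–south shift: 0.00000480 × 111320 = 0.534336 m.
East–west at this latitude: 0.00000496° × 111320 × cos 68.7688° ≈ 0.00000496 × 40312.6 = 0.199951 m.
Hypotenuse of the two orthogonal shifts: √(0.534336² + 0.199951²) = 0.570522 m.

0.6 metres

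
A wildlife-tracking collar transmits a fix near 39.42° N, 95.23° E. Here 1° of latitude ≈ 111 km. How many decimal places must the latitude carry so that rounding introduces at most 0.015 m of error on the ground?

7 decimal places

One degree of latitude covers 111000 m.
N decimal places → at most half a unit in the last place, 0.5 × 10⁻ᴺ° = 111000/2 × 10⁻ᴺ m.
Setting 55500 × 10⁻ᴺ ≤ 0.015 gives 10ᴺ ≥ 3.7e+06, i.e. N ≥ 6.57.
At 6 places the error can reach 0.0555 m, but 7 places keeps it to 0.00555 m.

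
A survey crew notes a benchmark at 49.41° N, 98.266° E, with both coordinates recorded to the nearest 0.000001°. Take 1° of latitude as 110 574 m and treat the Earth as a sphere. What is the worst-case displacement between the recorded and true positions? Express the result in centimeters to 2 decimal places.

Rounding to 6 decimal places leaves each coordinate within ±5e-07° of the true value.
Latitude error → 5e-07 × 110574 = 0.055287 m along the meridian.
E–W at 49.41°: 5e-07° × 110574 × cos 49.41° = 5e-07 × 110574 × 0.6506 ≈ 0.035972 m.
Combining orthogonally: (0.055287² + 0.035972²)^½ ≈ 0.0659594 m.
That is 0.0659594 m = 6.5959 cm.

6.60 centimeters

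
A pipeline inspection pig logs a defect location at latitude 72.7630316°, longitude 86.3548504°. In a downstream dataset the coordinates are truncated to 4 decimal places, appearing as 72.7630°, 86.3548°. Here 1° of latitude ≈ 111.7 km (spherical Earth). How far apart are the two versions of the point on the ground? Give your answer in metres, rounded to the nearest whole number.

Δlat = 72.7630316 − 72.7630 = +0.0000316°; Δlon = 86.3548504 − 86.3548 = +0.0000504°.
N–S: 0.0000316° × 111700 m/° = 3.52972 m.
East–west at this latitude: 0.0000504° × 111700 × cos 72.763° ≈ 0.0000504 × 33099.5 = 1.66821 m.
Combined displacement = (3.52972² + 1.66821²)^½ ≈ 3.90408 m.

4 metres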